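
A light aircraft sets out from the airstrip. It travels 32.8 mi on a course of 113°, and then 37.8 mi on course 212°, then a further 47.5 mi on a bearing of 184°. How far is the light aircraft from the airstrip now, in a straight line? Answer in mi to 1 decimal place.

Leg 1 (113°, 32.8 mi): east 32.8 sin 113° = 30.19, north 32.8 cos 113° = -12.82
Leg 2 (212°, 37.8 mi): east 37.8 sin 212° = -20.03, north 37.8 cos 212° = -32.06
Leg 3 (184°, 47.5 mi): east 47.5 sin 184° = -3.31, north 47.5 cos 184° = -47.38
Net: 6.85 east, -92.26 north. Distance = √((6.85)² + (-92.26)²) = 92.510 mi.

92.5 mi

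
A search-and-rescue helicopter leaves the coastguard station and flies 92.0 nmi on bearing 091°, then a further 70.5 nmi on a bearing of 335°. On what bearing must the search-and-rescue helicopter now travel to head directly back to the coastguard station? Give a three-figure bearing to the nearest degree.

Leg 1 (091°, 92.0 nmi): east 92.0 sin 91° = 91.99, north 92.0 cos 91° = -1.61
Leg 2 (335°, 70.5 nmi): east 70.5 sin 335° = -29.79, north 70.5 cos 335° = 63.89
Net displacement: 62.19 east, 62.29 north. Direction back to start is (-62.19, -62.29): bearing = atan2(-62.19, -62.29) mod 360° = 224.96° ≈ 225°.

225°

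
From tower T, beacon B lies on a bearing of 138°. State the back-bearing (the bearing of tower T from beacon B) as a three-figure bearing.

318°

Back-bearing = 138° + 180° = 318°.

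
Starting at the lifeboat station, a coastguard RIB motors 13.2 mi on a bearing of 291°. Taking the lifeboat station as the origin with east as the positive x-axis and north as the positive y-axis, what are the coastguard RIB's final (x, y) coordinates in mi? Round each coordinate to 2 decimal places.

(-12.32, 4.73)

Leg 1 (291°, 13.2 mi): east 13.2 sin 291° = -12.32, north 13.2 cos 291° = 4.73
Summing: -12.32 mi east, 4.73 mi north → (-12.32, 4.73).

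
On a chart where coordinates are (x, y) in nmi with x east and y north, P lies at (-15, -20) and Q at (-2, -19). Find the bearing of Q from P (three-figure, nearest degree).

Δeast = -2 − -15 = 13.00; Δnorth = -19 − -20 = 1.00.
Bearing = atan2(Δeast, Δnorth) mod 360° = 85.60° ≈ 086°.

086°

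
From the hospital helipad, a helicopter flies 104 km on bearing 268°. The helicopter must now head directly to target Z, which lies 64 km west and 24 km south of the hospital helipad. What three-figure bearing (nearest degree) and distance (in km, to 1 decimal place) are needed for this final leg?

117°, 44.8 km

Leg 1 (268°, 104 km): east 104 sin 268° = -103.94, north 104 cos 268° = -3.63
Current position: (-103.94, -3.63). Target: (-64, -24). Remaining: Δeast = 39.94, Δnorth = -20.37.
Bearing = atan2(39.94, -20.37) mod 360° = 117.02°; distance = √((39.94)² + (-20.37)²) = 44.832 km.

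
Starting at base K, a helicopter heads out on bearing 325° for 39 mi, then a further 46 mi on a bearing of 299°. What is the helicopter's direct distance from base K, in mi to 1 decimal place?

Leg 1 (325°, 39 mi): east 39 sin 325° = -22.37, north 39 cos 325° = 31.95
Leg 2 (299°, 46 mi): east 46 sin 299° = -40.23, north 46 cos 299° = 22.30
Net: -62.60 east, 54.25 north. Distance = √((-62.60)² + (54.25)²) = 82.836 mi.

82.8 mi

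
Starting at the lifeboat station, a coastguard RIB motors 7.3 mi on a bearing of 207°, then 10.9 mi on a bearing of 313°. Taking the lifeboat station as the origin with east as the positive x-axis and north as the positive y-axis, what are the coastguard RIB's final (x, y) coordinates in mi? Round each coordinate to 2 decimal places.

(-11.29, 0.93)

Leg 1 (207°, 7.3 mi): east 7.3 sin 207° = -3.31, north 7.3 cos 207° = -6.50
Leg 2 (313°, 10.9 mi): east 10.9 sin 313° = -7.97, north 10.9 cos 313° = 7.43
Summing: -11.29 mi east, 0.93 mi north → (-11.29, 0.93).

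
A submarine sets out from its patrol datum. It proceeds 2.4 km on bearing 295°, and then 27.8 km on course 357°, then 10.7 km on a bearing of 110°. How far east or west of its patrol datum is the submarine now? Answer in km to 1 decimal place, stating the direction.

6.4 km east

Leg 1 (295°, 2.4 km): east 2.4 sin 295° = -2.18, north 2.4 cos 295° = 1.01
Leg 2 (357°, 27.8 km): east 27.8 sin 357° = -1.45, north 27.8 cos 357° = 27.76
Leg 3 (110°, 10.7 km): east 10.7 sin 110° = 10.05, north 10.7 cos 110° = -3.66
Net east component: 6.42 km.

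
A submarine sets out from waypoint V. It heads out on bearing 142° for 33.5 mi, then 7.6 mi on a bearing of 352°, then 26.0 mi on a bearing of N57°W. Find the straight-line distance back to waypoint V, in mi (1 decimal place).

5.2 mi

Leg 1 (142°, 33.5 mi): east 33.5 sin 142° = 20.62, north 33.5 cos 142° = -26.40
Leg 2 (352°, 7.6 mi): east 7.6 sin 352° = -1.06, north 7.6 cos 352° = 7.53
Leg 3 (N57°W, 26.0 mi): east 26.0 sin 303° = -21.81, north 26.0 cos 303° = 14.16
Net: -2.24 east, -4.71 north. Distance = √((-2.24)² + (-4.71)²) = 5.216 mi.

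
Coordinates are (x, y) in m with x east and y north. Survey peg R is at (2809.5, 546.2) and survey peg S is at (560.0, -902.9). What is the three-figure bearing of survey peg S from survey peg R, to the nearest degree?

237°

Δeast = 560.0 − 2809.5 = -2249.50; Δnorth = -902.9 − 546.2 = -1449.10.
Bearing = atan2(Δeast, Δnorth) mod 360° = 237.21° ≈ 237°.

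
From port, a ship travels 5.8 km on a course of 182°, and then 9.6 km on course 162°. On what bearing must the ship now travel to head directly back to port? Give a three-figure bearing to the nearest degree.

350°

Leg 1 (182°, 5.8 km): east 5.8 sin 182° = -0.20, north 5.8 cos 182° = -5.80
Leg 2 (162°, 9.6 km): east 9.6 sin 162° = 2.97, north 9.6 cos 162° = -9.13
Net displacement: 2.76 east, -14.93 north. Direction back to start is (-2.76, 14.93): bearing = atan2(-2.76, 14.93) mod 360° = 349.51° ≈ 350°.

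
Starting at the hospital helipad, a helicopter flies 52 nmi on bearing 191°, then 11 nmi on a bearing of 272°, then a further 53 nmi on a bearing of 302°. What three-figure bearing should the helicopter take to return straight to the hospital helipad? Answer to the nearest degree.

071°

Leg 1 (191°, 52 nmi): east 52 sin 191° = -9.92, north 52 cos 191° = -51.04
Leg 2 (272°, 11 nmi): east 11 sin 272° = -10.99, north 11 cos 272° = 0.38
Leg 3 (302°, 53 nmi): east 53 sin 302° = -44.95, north 53 cos 302° = 28.09
Net displacement: -65.86 east, -22.57 north. Direction back to start is (65.86, 22.57): bearing = atan2(65.86, 22.57) mod 360° = 71.08° ≈ 071°.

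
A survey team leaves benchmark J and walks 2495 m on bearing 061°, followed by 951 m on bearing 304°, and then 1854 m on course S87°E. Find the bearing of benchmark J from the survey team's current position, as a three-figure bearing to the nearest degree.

243°

Leg 1 (061°, 2495 m): east 2495 sin 61° = 2182.18, north 2495 cos 61° = 1209.60
Leg 2 (304°, 951 m): east 951 sin 304° = -788.41, north 951 cos 304° = 531.79
Leg 3 (S87°E, 1854 m): east 1854 sin 93° = 1851.46, north 1854 cos 93° = -97.03
Net displacement: 3245.22 east, 1644.36 north. Direction back to start is (-3245.22, -1644.36): bearing = atan2(-3245.22, -1644.36) mod 360° = 243.13° ≈ 243°.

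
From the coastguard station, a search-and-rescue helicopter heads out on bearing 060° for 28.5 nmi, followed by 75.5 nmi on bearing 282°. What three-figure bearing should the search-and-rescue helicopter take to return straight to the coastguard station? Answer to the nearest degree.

Leg 1 (060°, 28.5 nmi): east 28.5 sin 60° = 24.68, north 28.5 cos 60° = 14.25
Leg 2 (282°, 75.5 nmi): east 75.5 sin 282° = -73.85, north 75.5 cos 282° = 15.70
Net displacement: -49.17 east, 29.95 north. Direction back to start is (49.17, -29.95): bearing = atan2(49.17, -29.95) mod 360° = 121.34° ≈ 121°.

121°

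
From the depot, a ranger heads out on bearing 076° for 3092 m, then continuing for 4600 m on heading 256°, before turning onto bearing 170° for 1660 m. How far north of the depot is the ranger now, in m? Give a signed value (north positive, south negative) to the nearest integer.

-2000 m

Leg 1 (076°, 3092 m): east 3092 sin 76° = 3000.15, north 3092 cos 76° = 748.02
Leg 2 (256°, 4600 m): east 4600 sin 256° = -4463.36, north 4600 cos 256° = -1112.84
Leg 3 (170°, 1660 m): east 1660 sin 170° = 288.26, north 1660 cos 170° = -1634.78
Net north component: -1999.60 m.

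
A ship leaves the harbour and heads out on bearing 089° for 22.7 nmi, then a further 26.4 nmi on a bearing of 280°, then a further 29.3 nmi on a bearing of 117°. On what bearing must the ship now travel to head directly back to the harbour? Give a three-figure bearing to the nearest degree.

Leg 1 (089°, 22.7 nmi): east 22.7 sin 89° = 22.70, north 22.7 cos 89° = 0.40
Leg 2 (280°, 26.4 nmi): east 26.4 sin 280° = -26.00, north 26.4 cos 280° = 4.58
Leg 3 (117°, 29.3 nmi): east 29.3 sin 117° = 26.11, north 29.3 cos 117° = -13.30
Net displacement: 22.80 east, -8.32 north. Direction back to start is (-22.80, 8.32): bearing = atan2(-22.80, 8.32) mod 360° = 290.05° ≈ 290°.

290°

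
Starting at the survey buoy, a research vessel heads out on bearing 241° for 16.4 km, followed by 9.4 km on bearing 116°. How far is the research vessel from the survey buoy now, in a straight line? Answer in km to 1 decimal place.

Leg 1 (241°, 16.4 km): east 16.4 sin 241° = -14.34, north 16.4 cos 241° = -7.95
Leg 2 (116°, 9.4 km): east 9.4 sin 116° = 8.45, north 9.4 cos 116° = -4.12
Net: -5.90 east, -12.07 north. Distance = √((-5.90)² + (-12.07)²) = 13.434 km.

13.4 km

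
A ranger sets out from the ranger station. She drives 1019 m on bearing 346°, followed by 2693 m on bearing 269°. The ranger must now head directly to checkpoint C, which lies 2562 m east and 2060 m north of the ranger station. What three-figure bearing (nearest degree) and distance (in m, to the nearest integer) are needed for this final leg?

079°, 5614 m

Leg 1 (346°, 1019 m): east 1019 sin 346° = -246.52, north 1019 cos 346° = 988.73
Leg 2 (269°, 2693 m): east 2693 sin 269° = -2692.59, north 2693 cos 269° = -47.00
Current position: (-2939.11, 941.73). Target: (2562, 2060). Remaining: Δeast = 5501.11, Δnorth = 1118.27.
Bearing = atan2(5501.11, 1118.27) mod 360° = 78.51°; distance = √((5501.11)² + (1118.27)²) = 5613.619 m.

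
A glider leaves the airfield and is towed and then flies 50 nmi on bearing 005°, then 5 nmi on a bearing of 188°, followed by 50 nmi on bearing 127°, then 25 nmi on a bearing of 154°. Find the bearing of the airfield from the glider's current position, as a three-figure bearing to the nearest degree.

278°

Leg 1 (005°, 50 nmi): east 50 sin 5° = 4.36, north 50 cos 5° = 49.81
Leg 2 (188°, 5 nmi): east 5 sin 188° = -0.70, north 5 cos 188° = -4.95
Leg 3 (127°, 50 nmi): east 50 sin 127° = 39.93, north 50 cos 127° = -30.09
Leg 4 (154°, 25 nmi): east 25 sin 154° = 10.96, north 25 cos 154° = -22.47
Net displacement: 54.55 east, -7.70 north. Direction back to start is (-54.55, 7.70): bearing = atan2(-54.55, 7.70) mod 360° = 278.04° ≈ 278°.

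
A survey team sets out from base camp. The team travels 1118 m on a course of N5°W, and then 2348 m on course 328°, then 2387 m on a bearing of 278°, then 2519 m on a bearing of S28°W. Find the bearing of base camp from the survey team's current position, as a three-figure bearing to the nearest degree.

Leg 1 (N5°W, 1118 m): east 1118 sin 355° = -97.44, north 1118 cos 355° = 1113.75
Leg 2 (328°, 2348 m): east 2348 sin 328° = -1244.25, north 2348 cos 328° = 1991.22
Leg 3 (278°, 2387 m): east 2387 sin 278° = -2363.77, north 2387 cos 278° = 332.21
Leg 4 (S28°W, 2519 m): east 2519 sin 208° = -1182.60, north 2519 cos 208° = -2224.14
Net displacement: -4888.06 east, 1213.02 north. Direction back to start is (4888.06, -1213.02): bearing = atan2(4888.06, -1213.02) mod 360° = 103.94° ≈ 104°.

104°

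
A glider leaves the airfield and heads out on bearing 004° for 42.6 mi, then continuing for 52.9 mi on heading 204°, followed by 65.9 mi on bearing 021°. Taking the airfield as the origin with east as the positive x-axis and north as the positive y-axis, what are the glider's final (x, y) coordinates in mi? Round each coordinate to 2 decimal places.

(5.07, 55.69)

Leg 1 (004°, 42.6 mi): east 42.6 sin 4° = 2.97, north 42.6 cos 4° = 42.50
Leg 2 (204°, 52.9 mi): east 52.9 sin 204° = -21.52, north 52.9 cos 204° = -48.33
Leg 3 (021°, 65.9 mi): east 65.9 sin 21° = 23.62, north 65.9 cos 21° = 61.52
Summing: 5.07 mi east, 55.69 mi north → (5.07, 55.69).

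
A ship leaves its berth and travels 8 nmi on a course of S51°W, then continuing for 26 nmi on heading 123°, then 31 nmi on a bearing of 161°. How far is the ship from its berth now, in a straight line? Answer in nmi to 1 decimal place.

54.9 nmi

Leg 1 (S51°W, 8 nmi): east 8 sin 231° = -6.22, north 8 cos 231° = -5.03
Leg 2 (123°, 26 nmi): east 26 sin 123° = 21.81, north 26 cos 123° = -14.16
Leg 3 (161°, 31 nmi): east 31 sin 161° = 10.09, north 31 cos 161° = -29.31
Net: 25.68 east, -48.51 north. Distance = √((25.68)² + (-48.51)²) = 54.885 nmi.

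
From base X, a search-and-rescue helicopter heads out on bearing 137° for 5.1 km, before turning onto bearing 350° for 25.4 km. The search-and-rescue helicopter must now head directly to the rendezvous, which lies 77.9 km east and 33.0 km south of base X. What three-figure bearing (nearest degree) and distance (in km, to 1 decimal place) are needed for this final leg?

125°, 95.7 km

Leg 1 (137°, 5.1 km): east 5.1 sin 137° = 3.48, north 5.1 cos 137° = -3.73
Leg 2 (350°, 25.4 km): east 25.4 sin 350° = -4.41, north 25.4 cos 350° = 25.01
Current position: (-0.93, 21.28). Target: (77.9, -33.0). Remaining: Δeast = 78.83, Δnorth = -54.28.
Bearing = atan2(78.83, -54.28) mod 360° = 124.55°; distance = √((78.83)² + (-54.28)²) = 95.715 km.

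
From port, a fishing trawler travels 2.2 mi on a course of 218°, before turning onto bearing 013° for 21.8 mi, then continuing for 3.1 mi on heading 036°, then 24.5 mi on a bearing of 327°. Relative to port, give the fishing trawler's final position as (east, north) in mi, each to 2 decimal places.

(-7.97, 42.56)

Leg 1 (218°, 2.2 mi): east 2.2 sin 218° = -1.35, north 2.2 cos 218° = -1.73
Leg 2 (013°, 21.8 mi): east 21.8 sin 13° = 4.90, north 21.8 cos 13° = 21.24
Leg 3 (036°, 3.1 mi): east 3.1 sin 36° = 1.82, north 3.1 cos 36° = 2.51
Leg 4 (327°, 24.5 mi): east 24.5 sin 327° = -13.34, north 24.5 cos 327° = 20.55
Summing: -7.97 mi east, 42.56 mi north → (-7.97, 42.56).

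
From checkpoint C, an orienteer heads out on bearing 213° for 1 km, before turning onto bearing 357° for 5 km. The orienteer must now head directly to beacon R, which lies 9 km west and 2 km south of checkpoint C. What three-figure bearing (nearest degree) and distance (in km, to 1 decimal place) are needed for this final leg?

Leg 1 (213°, 1 km): east 1 sin 213° = -0.54, north 1 cos 213° = -0.84
Leg 2 (357°, 5 km): east 5 sin 357° = -0.26, north 5 cos 357° = 4.99
Current position: (-0.81, 4.15). Target: (-9, -2). Remaining: Δeast = -8.19, Δnorth = -6.15.
Bearing = atan2(-8.19, -6.15) mod 360° = 233.09°; distance = √((-8.19)² + (-6.15)²) = 10.248 km.

233°, 10.2 km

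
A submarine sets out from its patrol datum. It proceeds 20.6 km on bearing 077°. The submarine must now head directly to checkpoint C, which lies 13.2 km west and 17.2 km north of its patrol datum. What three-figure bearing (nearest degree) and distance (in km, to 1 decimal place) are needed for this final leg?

Leg 1 (077°, 20.6 km): east 20.6 sin 77° = 20.07, north 20.6 cos 77° = 4.63
Current position: (20.07, 4.63). Target: (-13.2, 17.2). Remaining: Δeast = -33.27, Δnorth = 12.57.
Bearing = atan2(-33.27, 12.57) mod 360° = 290.69°; distance = √((-33.27)² + (12.57)²) = 35.566 km.

291°, 35.6 km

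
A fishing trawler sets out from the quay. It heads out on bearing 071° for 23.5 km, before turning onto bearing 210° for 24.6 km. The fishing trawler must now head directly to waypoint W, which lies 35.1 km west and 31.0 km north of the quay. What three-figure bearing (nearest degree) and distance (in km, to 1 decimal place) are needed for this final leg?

Leg 1 (071°, 23.5 km): east 23.5 sin 71° = 22.22, north 23.5 cos 71° = 7.65
Leg 2 (210°, 24.6 km): east 24.6 sin 210° = -12.30, north 24.6 cos 210° = -21.30
Current position: (9.92, -13.65). Target: (-35.1, 31.0). Remaining: Δeast = -45.02, Δnorth = 44.65.
Bearing = atan2(-45.02, 44.65) mod 360° = 314.77°; distance = √((-45.02)² + (44.65)²) = 63.409 km.

315°, 63.4 km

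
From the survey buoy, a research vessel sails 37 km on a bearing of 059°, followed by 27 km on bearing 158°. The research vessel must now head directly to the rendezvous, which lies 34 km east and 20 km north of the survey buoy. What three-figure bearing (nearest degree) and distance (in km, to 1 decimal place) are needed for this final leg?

Leg 1 (059°, 37 km): east 37 sin 59° = 31.72, north 37 cos 59° = 19.06
Leg 2 (158°, 27 km): east 27 sin 158° = 10.11, north 27 cos 158° = -25.03
Current position: (41.83, -5.98). Target: (34, 20). Remaining: Δeast = -7.83, Δnorth = 25.98.
Bearing = atan2(-7.83, 25.98) mod 360° = 343.23°; distance = √((-7.83)² + (25.98)²) = 27.132 km.

343°, 27.1 km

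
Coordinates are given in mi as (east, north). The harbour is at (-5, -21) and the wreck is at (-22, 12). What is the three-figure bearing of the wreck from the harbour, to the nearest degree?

Δeast = -22 − -5 = -17.00; Δnorth = 12 − -21 = 33.00.
Bearing = atan2(Δeast, Δnorth) mod 360° = 332.74° ≈ 333°.

333°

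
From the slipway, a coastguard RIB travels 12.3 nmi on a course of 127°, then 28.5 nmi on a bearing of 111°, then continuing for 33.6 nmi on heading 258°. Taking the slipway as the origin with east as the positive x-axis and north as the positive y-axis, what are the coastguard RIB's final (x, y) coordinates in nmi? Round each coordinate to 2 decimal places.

(3.56, -24.60)

Leg 1 (127°, 12.3 nmi): east 12.3 sin 127° = 9.82, north 12.3 cos 127° = -7.40
Leg 2 (111°, 28.5 nmi): east 28.5 sin 111° = 26.61, north 28.5 cos 111° = -10.21
Leg 3 (258°, 33.6 nmi): east 33.6 sin 258° = -32.87, north 33.6 cos 258° = -6.99
Summing: 3.56 nmi east, -24.60 nmi north → (3.56, -24.60).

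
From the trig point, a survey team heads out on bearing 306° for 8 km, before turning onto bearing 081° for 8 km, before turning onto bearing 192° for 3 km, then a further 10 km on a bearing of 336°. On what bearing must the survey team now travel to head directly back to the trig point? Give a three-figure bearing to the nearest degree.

Leg 1 (306°, 8 km): east 8 sin 306° = -6.47, north 8 cos 306° = 4.70
Leg 2 (081°, 8 km): east 8 sin 81° = 7.90, north 8 cos 81° = 1.25
Leg 3 (192°, 3 km): east 3 sin 192° = -0.62, north 3 cos 192° = -2.93
Leg 4 (336°, 10 km): east 10 sin 336° = -4.07, north 10 cos 336° = 9.14
Net displacement: -3.26 east, 12.15 north. Direction back to start is (3.26, -12.15): bearing = atan2(3.26, -12.15) mod 360° = 164.98° ≈ 165°.

165°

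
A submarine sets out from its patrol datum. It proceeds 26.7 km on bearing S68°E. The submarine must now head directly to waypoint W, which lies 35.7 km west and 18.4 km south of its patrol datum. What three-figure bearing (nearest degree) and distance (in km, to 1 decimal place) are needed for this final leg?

Leg 1 (S68°E, 26.7 km): east 26.7 sin 112° = 24.76, north 26.7 cos 112° = -10.00
Current position: (24.76, -10.00). Target: (-35.7, -18.4). Remaining: Δeast = -60.46, Δnorth = -8.40.
Bearing = atan2(-60.46, -8.40) mod 360° = 262.09°; distance = √((-60.46)² + (-8.40)²) = 61.036 km.

262°, 61.0 km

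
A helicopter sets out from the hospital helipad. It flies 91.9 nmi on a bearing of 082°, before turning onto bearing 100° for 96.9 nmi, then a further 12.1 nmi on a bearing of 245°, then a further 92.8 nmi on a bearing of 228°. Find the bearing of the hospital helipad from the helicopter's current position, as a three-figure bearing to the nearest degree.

Leg 1 (082°, 91.9 nmi): east 91.9 sin 82° = 91.01, north 91.9 cos 82° = 12.79
Leg 2 (100°, 96.9 nmi): east 96.9 sin 100° = 95.43, north 96.9 cos 100° = -16.83
Leg 3 (245°, 12.1 nmi): east 12.1 sin 245° = -10.97, north 12.1 cos 245° = -5.11
Leg 4 (228°, 92.8 nmi): east 92.8 sin 228° = -68.96, north 92.8 cos 228° = -62.10
Net displacement: 106.50 east, -71.25 north. Direction back to start is (-106.50, 71.25): bearing = atan2(-106.50, 71.25) mod 360° = 303.78° ≈ 304°.

304°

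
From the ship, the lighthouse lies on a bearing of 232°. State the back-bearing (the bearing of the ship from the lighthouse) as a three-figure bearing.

Back-bearing = 232° − 180° = 052°.

052°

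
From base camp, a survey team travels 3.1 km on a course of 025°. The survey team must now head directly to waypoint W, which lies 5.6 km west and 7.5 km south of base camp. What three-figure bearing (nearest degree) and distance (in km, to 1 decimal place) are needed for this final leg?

Leg 1 (025°, 3.1 km): east 3.1 sin 25° = 1.31, north 3.1 cos 25° = 2.81
Current position: (1.31, 2.81). Target: (-5.6, -7.5). Remaining: Δeast = -6.91, Δnorth = -10.31.
Bearing = atan2(-6.91, -10.31) mod 360° = 213.83°; distance = √((-6.91)² + (-10.31)²) = 12.411 km.

214°, 12.4 km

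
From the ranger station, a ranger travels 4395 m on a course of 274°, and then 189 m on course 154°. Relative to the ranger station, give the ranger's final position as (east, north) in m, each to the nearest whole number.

Leg 1 (274°, 4395 m): east 4395 sin 274° = -4384.29, north 4395 cos 274° = 306.58
Leg 2 (154°, 189 m): east 189 sin 154° = 82.85, north 189 cos 154° = -169.87
Summing: -4301.44 m east, 136.71 m north → (-4301, 137).

(-4301, 137)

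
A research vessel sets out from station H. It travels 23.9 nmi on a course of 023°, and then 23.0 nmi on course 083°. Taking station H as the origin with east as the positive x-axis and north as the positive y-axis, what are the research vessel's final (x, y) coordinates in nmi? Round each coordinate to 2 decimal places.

Leg 1 (023°, 23.9 nmi): east 23.9 sin 23° = 9.34, north 23.9 cos 23° = 22.00
Leg 2 (083°, 23.0 nmi): east 23.0 sin 83° = 22.83, north 23.0 cos 83° = 2.80
Summing: 32.17 nmi east, 24.80 nmi north → (32.17, 24.80).

(32.17, 24.80)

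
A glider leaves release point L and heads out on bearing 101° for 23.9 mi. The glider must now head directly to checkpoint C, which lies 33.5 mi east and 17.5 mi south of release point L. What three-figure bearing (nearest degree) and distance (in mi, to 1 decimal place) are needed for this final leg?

142°, 16.4 mi

Leg 1 (101°, 23.9 mi): east 23.9 sin 101° = 23.46, north 23.9 cos 101° = -4.56
Current position: (23.46, -4.56). Target: (33.5, -17.5). Remaining: Δeast = 10.04, Δnorth = -12.94.
Bearing = atan2(10.04, -12.94) mod 360° = 142.19°; distance = √((10.04)² + (-12.94)²) = 16.377 mi.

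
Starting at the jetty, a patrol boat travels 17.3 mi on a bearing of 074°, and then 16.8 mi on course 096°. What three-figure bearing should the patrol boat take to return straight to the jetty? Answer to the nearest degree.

Leg 1 (074°, 17.3 mi): east 17.3 sin 74° = 16.63, north 17.3 cos 74° = 4.77
Leg 2 (096°, 16.8 mi): east 16.8 sin 96° = 16.71, north 16.8 cos 96° = -1.76
Net displacement: 33.34 east, 3.01 north. Direction back to start is (-33.34, -3.01): bearing = atan2(-33.34, -3.01) mod 360° = 264.84° ≈ 265°.

265°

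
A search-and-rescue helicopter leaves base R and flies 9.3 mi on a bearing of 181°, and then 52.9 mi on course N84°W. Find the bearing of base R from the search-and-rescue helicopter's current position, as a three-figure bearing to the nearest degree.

086°

Leg 1 (181°, 9.3 mi): east 9.3 sin 181° = -0.16, north 9.3 cos 181° = -9.30
Leg 2 (N84°W, 52.9 mi): east 52.9 sin 276° = -52.61, north 52.9 cos 276° = 5.53
Net displacement: -52.77 east, -3.77 north. Direction back to start is (52.77, 3.77): bearing = atan2(52.77, 3.77) mod 360° = 85.91° ≈ 086°.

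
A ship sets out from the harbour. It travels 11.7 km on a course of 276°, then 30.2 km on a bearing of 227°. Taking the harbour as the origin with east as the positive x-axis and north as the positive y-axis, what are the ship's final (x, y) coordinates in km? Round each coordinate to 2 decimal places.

(-33.72, -19.37)

Leg 1 (276°, 11.7 km): east 11.7 sin 276° = -11.64, north 11.7 cos 276° = 1.22
Leg 2 (227°, 30.2 km): east 30.2 sin 227° = -22.09, north 30.2 cos 227° = -20.60
Summing: -33.72 km east, -19.37 km north → (-33.72, -19.37).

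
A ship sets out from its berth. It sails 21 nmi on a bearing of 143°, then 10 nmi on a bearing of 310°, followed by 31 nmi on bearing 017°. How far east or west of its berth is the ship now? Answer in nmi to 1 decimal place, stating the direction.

14.0 nmi east

Leg 1 (143°, 21 nmi): east 21 sin 143° = 12.64, north 21 cos 143° = -16.77
Leg 2 (310°, 10 nmi): east 10 sin 310° = -7.66, north 10 cos 310° = 6.43
Leg 3 (017°, 31 nmi): east 31 sin 17° = 9.06, north 31 cos 17° = 29.65
Net east component: 14.04 nmi.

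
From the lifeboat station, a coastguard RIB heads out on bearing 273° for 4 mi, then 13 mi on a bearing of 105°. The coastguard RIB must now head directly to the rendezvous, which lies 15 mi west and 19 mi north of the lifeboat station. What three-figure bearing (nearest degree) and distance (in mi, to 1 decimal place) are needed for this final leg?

313°, 32.3 mi

Leg 1 (273°, 4 mi): east 4 sin 273° = -3.99, north 4 cos 273° = 0.21
Leg 2 (105°, 13 mi): east 13 sin 105° = 12.56, north 13 cos 105° = -3.36
Current position: (8.56, -3.16). Target: (-15, 19). Remaining: Δeast = -23.56, Δnorth = 22.16.
Bearing = atan2(-23.56, 22.16) mod 360° = 313.24°; distance = √((-23.56)² + (22.16)²) = 32.343 mi.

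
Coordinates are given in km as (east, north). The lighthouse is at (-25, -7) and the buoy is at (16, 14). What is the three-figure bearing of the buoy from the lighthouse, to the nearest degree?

063°

Δeast = 16 − -25 = 41.00; Δnorth = 14 − -7 = 21.00.
Bearing = atan2(Δeast, Δnorth) mod 360° = 62.88° ≈ 063°.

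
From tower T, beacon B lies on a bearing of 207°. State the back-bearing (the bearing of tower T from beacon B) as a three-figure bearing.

Back-bearing = 207° − 180° = 027°.

027°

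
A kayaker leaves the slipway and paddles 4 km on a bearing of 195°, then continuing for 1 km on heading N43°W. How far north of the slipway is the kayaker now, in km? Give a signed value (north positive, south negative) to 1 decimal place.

-3.1 km

Leg 1 (195°, 4 km): east 4 sin 195° = -1.04, north 4 cos 195° = -3.86
Leg 2 (N43°W, 1 km): east 1 sin 317° = -0.68, north 1 cos 317° = 0.73
Net north component: -3.13 km.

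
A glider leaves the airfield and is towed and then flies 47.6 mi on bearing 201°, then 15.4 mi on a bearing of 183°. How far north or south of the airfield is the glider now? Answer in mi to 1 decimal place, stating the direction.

Leg 1 (201°, 47.6 mi): east 47.6 sin 201° = -17.06, north 47.6 cos 201° = -44.44
Leg 2 (183°, 15.4 mi): east 15.4 sin 183° = -0.81, north 15.4 cos 183° = -15.38
Net north component: -59.82 mi.

59.8 mi south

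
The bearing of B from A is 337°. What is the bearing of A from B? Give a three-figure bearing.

Back-bearing = 337° − 180° = 157°.

157°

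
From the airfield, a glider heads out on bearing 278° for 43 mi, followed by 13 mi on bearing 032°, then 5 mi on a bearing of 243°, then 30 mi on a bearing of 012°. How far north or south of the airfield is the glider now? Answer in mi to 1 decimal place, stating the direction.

44.1 mi north

Leg 1 (278°, 43 mi): east 43 sin 278° = -42.58, north 43 cos 278° = 5.98
Leg 2 (032°, 13 mi): east 13 sin 32° = 6.89, north 13 cos 32° = 11.02
Leg 3 (243°, 5 mi): east 5 sin 243° = -4.46, north 5 cos 243° = -2.27
Leg 4 (012°, 30 mi): east 30 sin 12° = 6.24, north 30 cos 12° = 29.34
Net north component: 44.08 mi.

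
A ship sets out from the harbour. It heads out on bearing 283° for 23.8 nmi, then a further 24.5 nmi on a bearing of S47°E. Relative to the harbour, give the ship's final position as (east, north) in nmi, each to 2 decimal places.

(-5.27, -11.36)

Leg 1 (283°, 23.8 nmi): east 23.8 sin 283° = -23.19, north 23.8 cos 283° = 5.35
Leg 2 (S47°E, 24.5 nmi): east 24.5 sin 133° = 17.92, north 24.5 cos 133° = -16.71
Summing: -5.27 nmi east, -11.36 nmi north → (-5.27, -11.36).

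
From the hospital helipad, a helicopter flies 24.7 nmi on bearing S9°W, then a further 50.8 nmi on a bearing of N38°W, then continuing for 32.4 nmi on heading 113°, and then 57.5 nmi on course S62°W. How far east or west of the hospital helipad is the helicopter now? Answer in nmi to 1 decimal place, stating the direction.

56.1 nmi west

Leg 1 (S9°W, 24.7 nmi): east 24.7 sin 189° = -3.86, north 24.7 cos 189° = -24.40
Leg 2 (N38°W, 50.8 nmi): east 50.8 sin 322° = -31.28, north 50.8 cos 322° = 40.03
Leg 3 (113°, 32.4 nmi): east 32.4 sin 113° = 29.82, north 32.4 cos 113° = -12.66
Leg 4 (S62°W, 57.5 nmi): east 57.5 sin 242° = -50.77, north 57.5 cos 242° = -26.99
Net east component: -56.08 nmi.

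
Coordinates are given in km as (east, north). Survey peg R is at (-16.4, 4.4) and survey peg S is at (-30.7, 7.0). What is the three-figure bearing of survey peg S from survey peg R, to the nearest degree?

280°

Δeast = -30.7 − -16.4 = -14.30; Δnorth = 7.0 − 4.4 = 2.60.
Bearing = atan2(Δeast, Δnorth) mod 360° = 280.30° ≈ 280°.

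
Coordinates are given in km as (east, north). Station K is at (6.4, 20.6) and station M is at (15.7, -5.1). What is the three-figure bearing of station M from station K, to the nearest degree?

Δeast = 15.7 − 6.4 = 9.30; Δnorth = -5.1 − 20.6 = -25.70.
Bearing = atan2(Δeast, Δnorth) mod 360° = 160.11° ≈ 160°.

160°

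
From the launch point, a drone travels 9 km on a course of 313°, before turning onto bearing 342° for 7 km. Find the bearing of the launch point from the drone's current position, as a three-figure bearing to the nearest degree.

146°

Leg 1 (313°, 9 km): east 9 sin 313° = -6.58, north 9 cos 313° = 6.14
Leg 2 (342°, 7 km): east 7 sin 342° = -2.16, north 7 cos 342° = 6.66
Net displacement: -8.75 east, 12.80 north. Direction back to start is (8.75, -12.80): bearing = atan2(8.75, -12.80) mod 360° = 145.65° ≈ 146°.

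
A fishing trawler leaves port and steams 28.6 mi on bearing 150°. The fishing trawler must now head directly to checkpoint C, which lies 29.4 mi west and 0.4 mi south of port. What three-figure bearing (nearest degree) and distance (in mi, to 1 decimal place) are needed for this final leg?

299°, 50.0 mi

Leg 1 (150°, 28.6 mi): east 28.6 sin 150° = 14.30, north 28.6 cos 150° = -24.77
Current position: (14.30, -24.77). Target: (-29.4, -0.4). Remaining: Δeast = -43.70, Δnorth = 24.37.
Bearing = atan2(-43.70, 24.37) mod 360° = 299.15°; distance = √((-43.70)² + (24.37)²) = 50.035 mi.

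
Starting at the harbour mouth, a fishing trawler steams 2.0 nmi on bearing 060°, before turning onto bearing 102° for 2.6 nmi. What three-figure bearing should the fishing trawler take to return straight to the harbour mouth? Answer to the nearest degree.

264°

Leg 1 (060°, 2.0 nmi): east 2.0 sin 60° = 1.73, north 2.0 cos 60° = 1.00
Leg 2 (102°, 2.6 nmi): east 2.6 sin 102° = 2.54, north 2.6 cos 102° = -0.54
Net displacement: 4.28 east, 0.46 north. Direction back to start is (-4.28, -0.46): bearing = atan2(-4.28, -0.46) mod 360° = 263.87° ≈ 264°.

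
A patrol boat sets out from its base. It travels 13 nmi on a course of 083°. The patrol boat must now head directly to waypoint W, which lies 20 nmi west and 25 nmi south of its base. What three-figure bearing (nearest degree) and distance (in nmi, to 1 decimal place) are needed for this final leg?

231°, 42.3 nmi

Leg 1 (083°, 13 nmi): east 13 sin 83° = 12.90, north 13 cos 83° = 1.58
Current position: (12.90, 1.58). Target: (-20, -25). Remaining: Δeast = -32.90, Δnorth = -26.58.
Bearing = atan2(-32.90, -26.58) mod 360° = 231.06°; distance = √((-32.90)² + (-26.58)²) = 42.301 nmi.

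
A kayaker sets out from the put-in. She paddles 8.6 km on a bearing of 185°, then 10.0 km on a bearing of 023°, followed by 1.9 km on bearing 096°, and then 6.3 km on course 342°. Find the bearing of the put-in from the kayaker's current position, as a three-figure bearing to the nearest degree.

206°

Leg 1 (185°, 8.6 km): east 8.6 sin 185° = -0.75, north 8.6 cos 185° = -8.57
Leg 2 (023°, 10.0 km): east 10.0 sin 23° = 3.91, north 10.0 cos 23° = 9.21
Leg 3 (096°, 1.9 km): east 1.9 sin 96° = 1.89, north 1.9 cos 96° = -0.20
Leg 4 (342°, 6.3 km): east 6.3 sin 342° = -1.95, north 6.3 cos 342° = 5.99
Net displacement: 3.10 east, 6.43 north. Direction back to start is (-3.10, -6.43): bearing = atan2(-3.10, -6.43) mod 360° = 205.74° ≈ 206°.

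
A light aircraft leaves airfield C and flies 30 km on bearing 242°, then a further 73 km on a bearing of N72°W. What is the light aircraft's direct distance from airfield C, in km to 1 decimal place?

Leg 1 (242°, 30 km): east 30 sin 242° = -26.49, north 30 cos 242° = -14.08
Leg 2 (N72°W, 73 km): east 73 sin 288° = -69.43, north 73 cos 288° = 22.56
Net: -95.92 east, 8.47 north. Distance = √((-95.92)² + (8.47)²) = 96.289 km.

96.3 km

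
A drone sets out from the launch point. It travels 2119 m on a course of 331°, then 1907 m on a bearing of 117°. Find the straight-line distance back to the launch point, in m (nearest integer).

Leg 1 (331°, 2119 m): east 2119 sin 331° = -1027.31, north 2119 cos 331° = 1853.32
Leg 2 (117°, 1907 m): east 1907 sin 117° = 1699.15, north 1907 cos 117° = -865.76
Net: 671.84 east, 987.56 north. Distance = √((671.84)² + (987.56)²) = 1194.420 m.

1194 m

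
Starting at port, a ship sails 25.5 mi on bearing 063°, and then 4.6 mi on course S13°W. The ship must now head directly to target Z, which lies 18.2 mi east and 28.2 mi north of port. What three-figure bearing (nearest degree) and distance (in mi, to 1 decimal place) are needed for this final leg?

Leg 1 (063°, 25.5 mi): east 25.5 sin 63° = 22.72, north 25.5 cos 63° = 11.58
Leg 2 (S13°W, 4.6 mi): east 4.6 sin 193° = -1.03, north 4.6 cos 193° = -4.48
Current position: (21.69, 7.09). Target: (18.2, 28.2). Remaining: Δeast = -3.49, Δnorth = 21.11.
Bearing = atan2(-3.49, 21.11) mod 360° = 350.62°; distance = √((-3.49)² + (21.11)²) = 21.391 mi.

351°, 21.4 mi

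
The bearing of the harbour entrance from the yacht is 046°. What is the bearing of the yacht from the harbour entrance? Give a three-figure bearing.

226°

Back-bearing = 046° + 180° = 226°.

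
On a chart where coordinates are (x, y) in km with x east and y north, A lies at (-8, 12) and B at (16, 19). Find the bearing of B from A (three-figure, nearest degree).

Δeast = 16 − -8 = 24.00; Δnorth = 19 − 12 = 7.00.
Bearing = atan2(Δeast, Δnorth) mod 360° = 73.74° ≈ 074°.

074°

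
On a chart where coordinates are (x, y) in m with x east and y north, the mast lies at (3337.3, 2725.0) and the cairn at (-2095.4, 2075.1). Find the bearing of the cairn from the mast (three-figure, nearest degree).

Δeast = -2095.4 − 3337.3 = -5432.70; Δnorth = 2075.1 − 2725.0 = -649.90.
Bearing = atan2(Δeast, Δnorth) mod 360° = 263.18° ≈ 263°.

263°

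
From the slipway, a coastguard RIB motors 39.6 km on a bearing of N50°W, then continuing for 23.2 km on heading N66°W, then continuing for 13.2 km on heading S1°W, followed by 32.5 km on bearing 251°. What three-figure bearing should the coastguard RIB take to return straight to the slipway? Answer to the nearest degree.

Leg 1 (N50°W, 39.6 km): east 39.6 sin 310° = -30.34, north 39.6 cos 310° = 25.45
Leg 2 (N66°W, 23.2 km): east 23.2 sin 294° = -21.19, north 23.2 cos 294° = 9.44
Leg 3 (S1°W, 13.2 km): east 13.2 sin 181° = -0.23, north 13.2 cos 181° = -13.20
Leg 4 (251°, 32.5 km): east 32.5 sin 251° = -30.73, north 32.5 cos 251° = -10.58
Net displacement: -82.49 east, 11.11 north. Direction back to start is (82.49, -11.11): bearing = atan2(82.49, -11.11) mod 360° = 97.67° ≈ 098°.

098°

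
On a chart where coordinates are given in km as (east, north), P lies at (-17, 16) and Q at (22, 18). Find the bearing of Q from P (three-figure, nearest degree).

087°

Δeast = 22 − -17 = 39.00; Δnorth = 18 − 16 = 2.00.
Bearing = atan2(Δeast, Δnorth) mod 360° = 87.06° ≈ 087°.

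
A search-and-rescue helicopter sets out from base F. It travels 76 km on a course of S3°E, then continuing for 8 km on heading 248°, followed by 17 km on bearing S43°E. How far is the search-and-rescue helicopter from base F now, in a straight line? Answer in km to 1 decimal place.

91.7 km

Leg 1 (S3°E, 76 km): east 76 sin 177° = 3.98, north 76 cos 177° = -75.90
Leg 2 (248°, 8 km): east 8 sin 248° = -7.42, north 8 cos 248° = -3.00
Leg 3 (S43°E, 17 km): east 17 sin 137° = 11.59, north 17 cos 137° = -12.43
Net: 8.15 east, -91.33 north. Distance = √((8.15)² + (-91.33)²) = 91.689 km.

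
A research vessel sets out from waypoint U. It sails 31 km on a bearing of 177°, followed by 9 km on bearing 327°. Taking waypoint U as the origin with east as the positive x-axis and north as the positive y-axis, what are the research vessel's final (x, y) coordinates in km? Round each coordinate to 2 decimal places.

Leg 1 (177°, 31 km): east 31 sin 177° = 1.62, north 31 cos 177° = -30.96
Leg 2 (327°, 9 km): east 9 sin 327° = -4.90, north 9 cos 327° = 7.55
Summing: -3.28 km east, -23.41 km north → (-3.28, -23.41).

(-3.28, -23.41)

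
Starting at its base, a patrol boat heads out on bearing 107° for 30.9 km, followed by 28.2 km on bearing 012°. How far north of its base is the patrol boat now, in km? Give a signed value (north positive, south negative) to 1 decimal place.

Leg 1 (107°, 30.9 km): east 30.9 sin 107° = 29.55, north 30.9 cos 107° = -9.03
Leg 2 (012°, 28.2 km): east 28.2 sin 12° = 5.86, north 28.2 cos 12° = 27.58
Net north component: 18.55 km.

18.5 km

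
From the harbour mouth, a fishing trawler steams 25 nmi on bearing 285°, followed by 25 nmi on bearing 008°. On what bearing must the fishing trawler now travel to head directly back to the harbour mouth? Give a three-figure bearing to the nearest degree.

Leg 1 (285°, 25 nmi): east 25 sin 285° = -24.15, north 25 cos 285° = 6.47
Leg 2 (008°, 25 nmi): east 25 sin 8° = 3.48, north 25 cos 8° = 24.76
Net displacement: -20.67 east, 31.23 north. Direction back to start is (20.67, -31.23): bearing = atan2(20.67, -31.23) mod 360° = 146.50° ≈ 146°.

146°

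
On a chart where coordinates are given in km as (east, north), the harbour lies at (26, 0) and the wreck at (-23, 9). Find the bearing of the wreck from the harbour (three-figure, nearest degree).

280°

Δeast = -23 − 26 = -49.00; Δnorth = 9 − 0 = 9.00.
Bearing = atan2(Δeast, Δnorth) mod 360° = 280.41° ≈ 280°.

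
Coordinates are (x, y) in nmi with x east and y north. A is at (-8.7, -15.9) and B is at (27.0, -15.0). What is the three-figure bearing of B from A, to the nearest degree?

Δeast = 27.0 − -8.7 = 35.70; Δnorth = -15.0 − -15.9 = 0.90.
Bearing = atan2(Δeast, Δnorth) mod 360° = 88.56° ≈ 089°.

089°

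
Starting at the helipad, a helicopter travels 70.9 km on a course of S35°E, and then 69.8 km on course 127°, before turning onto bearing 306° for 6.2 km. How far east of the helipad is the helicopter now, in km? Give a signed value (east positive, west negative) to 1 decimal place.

Leg 1 (S35°E, 70.9 km): east 70.9 sin 145° = 40.67, north 70.9 cos 145° = -58.08
Leg 2 (127°, 69.8 km): east 69.8 sin 127° = 55.74, north 69.8 cos 127° = -42.01
Leg 3 (306°, 6.2 km): east 6.2 sin 306° = -5.02, north 6.2 cos 306° = 3.64
Net east component: 91.40 km.

91.4 km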